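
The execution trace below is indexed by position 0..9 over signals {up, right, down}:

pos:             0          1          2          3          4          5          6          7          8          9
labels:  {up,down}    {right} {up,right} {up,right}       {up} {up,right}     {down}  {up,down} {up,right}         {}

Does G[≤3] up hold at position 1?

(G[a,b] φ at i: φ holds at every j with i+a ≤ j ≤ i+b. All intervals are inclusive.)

Check up at every j in [1,4]:
  j=1: false
  j=2: true
  j=3: true
  j=4: true
Fails at j=1 → formula fails.

False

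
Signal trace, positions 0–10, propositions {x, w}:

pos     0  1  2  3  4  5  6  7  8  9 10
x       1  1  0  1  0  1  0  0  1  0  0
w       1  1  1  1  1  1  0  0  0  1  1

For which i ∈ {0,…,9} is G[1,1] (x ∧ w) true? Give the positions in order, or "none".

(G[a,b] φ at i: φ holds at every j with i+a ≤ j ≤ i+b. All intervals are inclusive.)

0, 2, 4

Evaluate at each i in [0,9]:
  i=0: ✓ (all of [1,1])
  i=1: ✗ (fails at j=2)
  i=2: ✓ (all of [3,3])
  i=3: ✗ (fails at j=4)
  i=4: ✓ (all of [5,5])
  i=5: ✗ (fails at j=6)
  i=6: ✗ (fails at j=7)
  i=7: ✗ (fails at j=8)
  i=8: ✗ (fails at j=9)
  i=9: ✗ (fails at j=10)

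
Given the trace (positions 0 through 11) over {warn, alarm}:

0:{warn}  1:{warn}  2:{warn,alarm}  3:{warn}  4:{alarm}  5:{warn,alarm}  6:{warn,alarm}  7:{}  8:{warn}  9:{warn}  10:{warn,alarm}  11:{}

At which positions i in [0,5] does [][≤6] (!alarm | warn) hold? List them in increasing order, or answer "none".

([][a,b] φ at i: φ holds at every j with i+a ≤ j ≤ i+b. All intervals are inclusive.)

5

Evaluate at each i in [0,5]:
  i=0: ✗ (fails at j=4)
  i=1: ✗ (fails at j=4)
  i=2: ✗ (fails at j=4)
  i=3: ✗ (fails at j=4)
  i=4: ✗ (fails at j=4)
  i=5: ✓ (all of [5,11])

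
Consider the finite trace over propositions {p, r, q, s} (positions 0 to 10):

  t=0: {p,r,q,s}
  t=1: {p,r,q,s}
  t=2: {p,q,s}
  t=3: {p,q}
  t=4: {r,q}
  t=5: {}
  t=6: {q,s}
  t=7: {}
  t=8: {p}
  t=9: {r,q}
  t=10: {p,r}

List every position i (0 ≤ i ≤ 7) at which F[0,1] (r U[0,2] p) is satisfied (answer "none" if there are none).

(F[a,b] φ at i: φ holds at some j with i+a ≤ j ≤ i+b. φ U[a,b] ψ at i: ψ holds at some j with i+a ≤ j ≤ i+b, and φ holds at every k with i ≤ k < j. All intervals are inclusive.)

Evaluate at each i in [0,7]:
  i=0: ✓ (witness j=0)
  i=1: ✓ (witness j=1)
  i=2: ✓ (witness j=2)
  i=3: ✓ (witness j=3)
  i=4: ✗ (none in [4,5])
  i=5: ✗ (none in [5,6])
  i=6: ✗ (none in [6,7])
  i=7: ✓ (witness j=8)

0, 1, 2, 3, 7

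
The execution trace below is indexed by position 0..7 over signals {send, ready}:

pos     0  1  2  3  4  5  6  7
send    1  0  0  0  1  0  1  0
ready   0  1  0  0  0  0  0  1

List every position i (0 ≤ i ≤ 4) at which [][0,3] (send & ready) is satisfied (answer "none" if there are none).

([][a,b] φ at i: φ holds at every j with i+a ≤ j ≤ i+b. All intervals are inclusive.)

Evaluate at each i in [0,4]:
  i=0: ✗ (fails at j=0)
  i=1: ✗ (fails at j=1)
  i=2: ✗ (fails at j=2)
  i=3: ✗ (fails at j=3)
  i=4: ✗ (fails at j=4)

none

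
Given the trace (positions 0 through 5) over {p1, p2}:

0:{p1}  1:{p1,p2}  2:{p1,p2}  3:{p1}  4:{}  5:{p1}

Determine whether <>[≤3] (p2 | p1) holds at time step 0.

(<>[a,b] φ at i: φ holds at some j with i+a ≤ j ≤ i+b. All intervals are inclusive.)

True

Check (p2 | p1) at each j in [0,3]:
  j=0: true
  j=1: true
  j=2: true
  j=3: true
Found at j=0 → formula holds.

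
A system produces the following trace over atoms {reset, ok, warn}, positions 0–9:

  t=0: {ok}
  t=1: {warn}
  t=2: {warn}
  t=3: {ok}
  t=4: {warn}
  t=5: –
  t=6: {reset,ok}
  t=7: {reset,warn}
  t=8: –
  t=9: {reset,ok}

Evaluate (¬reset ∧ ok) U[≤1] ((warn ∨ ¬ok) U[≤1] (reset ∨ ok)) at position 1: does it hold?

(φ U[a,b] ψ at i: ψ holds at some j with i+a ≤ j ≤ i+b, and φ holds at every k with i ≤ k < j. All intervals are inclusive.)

Need some j in [1,2] with ((warn ∨ ¬ok) U[≤1] (reset ∨ ok)), and (¬reset ∧ ok) at every k in [1,j-1].
  j=1: ((warn ∨ ¬ok) U[≤1] (reset ∨ ok)) — fails.
  j=2: ((warn ∨ ¬ok) U[≤1] (reset ∨ ok)) holds, but (¬reset ∧ ok) fails at k=1 → not this j.
No j in the window works → until fails.

Does not hold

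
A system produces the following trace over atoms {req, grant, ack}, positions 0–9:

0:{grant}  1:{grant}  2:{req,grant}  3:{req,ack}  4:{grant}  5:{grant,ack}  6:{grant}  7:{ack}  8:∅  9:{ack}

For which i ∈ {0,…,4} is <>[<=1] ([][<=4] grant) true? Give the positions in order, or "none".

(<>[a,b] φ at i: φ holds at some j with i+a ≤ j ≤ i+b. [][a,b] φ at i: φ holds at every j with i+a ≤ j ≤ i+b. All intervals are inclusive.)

Evaluate at each i in [0,4]:
  i=0: ✗ (none in [0,1])
  i=1: ✗ (none in [1,2])
  i=2: ✗ (none in [2,3])
  i=3: ✗ (none in [3,4])
  i=4: ✗ (none in [4,5])

none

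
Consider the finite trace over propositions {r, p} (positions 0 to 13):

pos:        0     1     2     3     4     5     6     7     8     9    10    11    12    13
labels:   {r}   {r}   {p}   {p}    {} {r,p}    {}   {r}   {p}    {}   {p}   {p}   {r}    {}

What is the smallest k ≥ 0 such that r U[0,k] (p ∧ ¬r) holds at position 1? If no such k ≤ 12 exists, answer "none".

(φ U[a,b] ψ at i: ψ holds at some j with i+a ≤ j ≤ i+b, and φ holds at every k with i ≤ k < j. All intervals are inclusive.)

Need earliest j ≥ 1 with (p ∧ ¬r), and r at every k in [1,j-1].
  j=1: rhs fails.
  j=2: rhs holds; lhs holds on [1,1]. k = 1.

1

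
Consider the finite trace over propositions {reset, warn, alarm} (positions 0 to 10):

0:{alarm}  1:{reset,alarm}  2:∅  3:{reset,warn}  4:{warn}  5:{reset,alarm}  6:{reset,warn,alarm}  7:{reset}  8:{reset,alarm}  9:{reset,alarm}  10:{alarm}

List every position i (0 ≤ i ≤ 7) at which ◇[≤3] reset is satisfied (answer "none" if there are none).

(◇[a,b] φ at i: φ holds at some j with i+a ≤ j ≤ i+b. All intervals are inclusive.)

0, 1, 2, 3, 4, 5, 6, 7

Evaluate at each i in [0,7]:
  i=0: ✓ (witness j=1)
  i=1: ✓ (witness j=1)
  i=2: ✓ (witness j=3)
  i=3: ✓ (witness j=3)
  i=4: ✓ (witness j=5)
  i=5: ✓ (witness j=5)
  i=6: ✓ (witness j=6)
  i=7: ✓ (witness j=7)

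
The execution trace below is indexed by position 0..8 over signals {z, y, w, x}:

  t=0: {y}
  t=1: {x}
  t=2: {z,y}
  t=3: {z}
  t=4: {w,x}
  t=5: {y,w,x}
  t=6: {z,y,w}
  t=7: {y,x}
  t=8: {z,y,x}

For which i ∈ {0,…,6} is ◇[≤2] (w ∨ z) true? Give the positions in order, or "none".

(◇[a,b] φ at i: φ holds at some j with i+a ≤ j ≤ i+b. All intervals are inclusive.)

0, 1, 2, 3, 4, 5, 6

Evaluate at each i in [0,6]:
  i=0: ✓ (witness j=2)
  i=1: ✓ (witness j=2)
  i=2: ✓ (witness j=2)
  i=3: ✓ (witness j=3)
  i=4: ✓ (witness j=4)
  i=5: ✓ (witness j=5)
  i=6: ✓ (witness j=6)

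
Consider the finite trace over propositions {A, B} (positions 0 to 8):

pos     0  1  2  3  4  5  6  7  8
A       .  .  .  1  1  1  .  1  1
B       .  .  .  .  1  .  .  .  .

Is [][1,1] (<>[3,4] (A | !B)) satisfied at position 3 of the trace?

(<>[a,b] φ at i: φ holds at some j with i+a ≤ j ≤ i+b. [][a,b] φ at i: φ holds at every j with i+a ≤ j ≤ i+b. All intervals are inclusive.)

True

Check <>[3,4] (A | !B) at every j in [4,4]:
  j=4: holds (witness at 7)
All positions satisfy it → formula holds.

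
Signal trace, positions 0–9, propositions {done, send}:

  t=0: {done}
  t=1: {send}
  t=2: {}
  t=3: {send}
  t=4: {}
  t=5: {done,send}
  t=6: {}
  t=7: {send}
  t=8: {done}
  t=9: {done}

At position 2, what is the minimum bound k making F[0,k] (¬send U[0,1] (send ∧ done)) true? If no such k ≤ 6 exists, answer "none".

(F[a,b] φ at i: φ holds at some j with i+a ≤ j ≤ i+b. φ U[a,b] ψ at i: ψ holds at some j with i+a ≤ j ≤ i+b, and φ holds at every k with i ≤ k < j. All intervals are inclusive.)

Scan j = 2,3,… for (¬send U[0,1] (send ∧ done)):
  j=2: fails
  j=3: fails
  j=4: holds
First hit at j=4, so smallest k = 4-2 = 2.

2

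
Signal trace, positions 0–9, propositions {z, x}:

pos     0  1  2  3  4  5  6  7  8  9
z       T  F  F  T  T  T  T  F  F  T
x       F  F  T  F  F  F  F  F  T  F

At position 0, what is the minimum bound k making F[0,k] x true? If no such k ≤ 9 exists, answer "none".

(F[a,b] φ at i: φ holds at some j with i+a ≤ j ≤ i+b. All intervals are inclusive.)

Scan j = 0,1,… for x:
  j=0: fails
  j=1: fails
  j=2: holds
First hit at j=2, so smallest k = 2-0 = 2.

2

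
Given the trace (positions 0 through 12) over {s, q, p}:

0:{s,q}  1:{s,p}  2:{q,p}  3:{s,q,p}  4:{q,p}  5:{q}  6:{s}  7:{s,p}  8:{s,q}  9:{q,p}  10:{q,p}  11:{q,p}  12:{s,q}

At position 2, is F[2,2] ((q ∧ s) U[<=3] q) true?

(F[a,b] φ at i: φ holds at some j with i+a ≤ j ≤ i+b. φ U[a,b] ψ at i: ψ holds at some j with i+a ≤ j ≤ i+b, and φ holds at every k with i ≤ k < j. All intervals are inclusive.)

True

Check ((q ∧ s) U[<=3] q) at each j in [4,4]:
  j=4: holds
Found at j=4 → formula holds.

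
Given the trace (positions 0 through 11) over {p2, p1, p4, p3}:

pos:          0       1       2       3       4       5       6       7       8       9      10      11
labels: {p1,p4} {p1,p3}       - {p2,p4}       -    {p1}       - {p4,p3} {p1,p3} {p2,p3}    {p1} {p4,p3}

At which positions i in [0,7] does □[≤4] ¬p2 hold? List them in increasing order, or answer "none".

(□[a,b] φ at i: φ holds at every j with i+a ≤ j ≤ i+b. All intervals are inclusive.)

4

Evaluate at each i in [0,7]:
  i=0: ✗ (fails at j=3)
  i=1: ✗ (fails at j=3)
  i=2: ✗ (fails at j=3)
  i=3: ✗ (fails at j=3)
  i=4: ✓ (all of [4,8])
  i=5: ✗ (fails at j=9)
  i=6: ✗ (fails at j=9)
  i=7: ✗ (fails at j=9)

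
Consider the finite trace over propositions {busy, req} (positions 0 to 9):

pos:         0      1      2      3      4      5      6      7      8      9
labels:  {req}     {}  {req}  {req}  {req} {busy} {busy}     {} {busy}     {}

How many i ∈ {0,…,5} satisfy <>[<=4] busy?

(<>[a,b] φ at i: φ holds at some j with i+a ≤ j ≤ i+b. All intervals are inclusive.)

5

Evaluate at each i in [0,5]:
  i=0: ✗ (none in [0,4])
  i=1: ✓ (witness j=5)
  i=2: ✓ (witness j=5)
  i=3: ✓ (witness j=5)
  i=4: ✓ (witness j=5)
  i=5: ✓ (witness j=5)
Positions where it holds: {1, 2, 3, 4, 5} → 5.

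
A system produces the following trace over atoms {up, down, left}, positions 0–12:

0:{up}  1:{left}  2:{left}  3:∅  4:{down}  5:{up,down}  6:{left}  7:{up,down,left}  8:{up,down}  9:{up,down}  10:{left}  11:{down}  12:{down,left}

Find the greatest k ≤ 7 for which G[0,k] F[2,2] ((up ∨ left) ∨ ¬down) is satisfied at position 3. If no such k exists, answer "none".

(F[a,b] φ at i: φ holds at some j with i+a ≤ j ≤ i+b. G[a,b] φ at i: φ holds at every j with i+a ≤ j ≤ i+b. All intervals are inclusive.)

5

F[2,2] ((up ∨ left) ∨ ¬down) must hold from j=3 onward; find where it first fails.
  j=3: holds
  j=4: holds
  j=5: holds
  j=6: holds
  j=7: holds
  j=8: holds
  j=9: fails
Holds on [3,8], so largest k = 5.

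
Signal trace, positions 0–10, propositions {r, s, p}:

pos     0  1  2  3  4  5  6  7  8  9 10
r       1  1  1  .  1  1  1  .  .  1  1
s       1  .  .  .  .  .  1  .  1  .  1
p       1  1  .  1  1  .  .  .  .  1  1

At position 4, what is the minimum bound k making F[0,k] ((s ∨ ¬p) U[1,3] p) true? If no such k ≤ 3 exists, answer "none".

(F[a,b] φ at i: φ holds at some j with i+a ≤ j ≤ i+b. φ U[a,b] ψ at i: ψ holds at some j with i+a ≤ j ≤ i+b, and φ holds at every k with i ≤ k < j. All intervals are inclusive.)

Scan j = 4,5,… for ((s ∨ ¬p) U[1,3] p):
  j=4: fails
  j=5: fails
  j=6: holds
First hit at j=6, so smallest k = 6-4 = 2.

2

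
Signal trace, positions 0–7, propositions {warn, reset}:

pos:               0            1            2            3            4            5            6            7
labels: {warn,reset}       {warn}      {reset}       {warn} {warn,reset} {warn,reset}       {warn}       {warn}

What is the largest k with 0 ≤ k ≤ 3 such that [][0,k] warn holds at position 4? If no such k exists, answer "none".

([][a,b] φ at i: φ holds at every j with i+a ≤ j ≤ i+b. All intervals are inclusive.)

3

warn must hold from j=4 onward; find where it first fails.
  j=4: holds
  j=5: holds
  j=6: holds
  j=7: holds
Holds through j=7; largest k = 3.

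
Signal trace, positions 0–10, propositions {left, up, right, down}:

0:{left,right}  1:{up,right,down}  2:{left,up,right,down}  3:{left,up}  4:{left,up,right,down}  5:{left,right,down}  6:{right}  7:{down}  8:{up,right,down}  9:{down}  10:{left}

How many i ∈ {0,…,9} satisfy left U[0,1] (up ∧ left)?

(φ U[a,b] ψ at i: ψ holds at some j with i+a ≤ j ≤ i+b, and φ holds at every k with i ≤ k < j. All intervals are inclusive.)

3

Evaluate at each i in [0,9]:
  i=0: ✗ (no rhs in [0,1])
  i=1: ✗ (lhs fails at k=1 before rhs at j=2)
  i=2: ✓ (rhs at j=2)
  i=3: ✓ (rhs at j=3)
  i=4: ✓ (rhs at j=4)
  i=5: ✗ (no rhs in [5,6])
  i=6: ✗ (no rhs in [6,7])
  i=7: ✗ (no rhs in [7,8])
  i=8: ✗ (no rhs in [8,9])
  i=9: ✗ (no rhs in [9,10])
Positions where it holds: {2, 3, 4} → 3.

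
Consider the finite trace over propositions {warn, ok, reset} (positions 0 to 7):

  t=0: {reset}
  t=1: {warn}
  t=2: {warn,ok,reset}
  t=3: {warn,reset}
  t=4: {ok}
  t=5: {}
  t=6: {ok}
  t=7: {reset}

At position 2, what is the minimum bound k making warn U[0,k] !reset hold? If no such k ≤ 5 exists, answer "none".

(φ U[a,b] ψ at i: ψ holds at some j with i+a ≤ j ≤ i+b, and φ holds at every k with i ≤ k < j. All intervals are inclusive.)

Need earliest j ≥ 2 with !reset, and warn at every k in [2,j-1].
  j=2: rhs fails.
  j=3: rhs fails.
  j=4: rhs holds; lhs holds on [2,3]. k = 2.

2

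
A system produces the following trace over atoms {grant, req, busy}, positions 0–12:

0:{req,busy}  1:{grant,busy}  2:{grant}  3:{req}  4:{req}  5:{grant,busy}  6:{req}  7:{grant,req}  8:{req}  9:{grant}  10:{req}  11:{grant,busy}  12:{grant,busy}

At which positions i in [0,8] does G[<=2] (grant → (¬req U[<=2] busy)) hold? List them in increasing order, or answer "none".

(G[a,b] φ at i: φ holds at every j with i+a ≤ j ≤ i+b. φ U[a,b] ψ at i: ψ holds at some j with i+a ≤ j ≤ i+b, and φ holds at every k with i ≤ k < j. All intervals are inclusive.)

3, 4

Evaluate at each i in [0,8]:
  i=0: ✗ (fails at j=2)
  i=1: ✗ (fails at j=2)
  i=2: ✗ (fails at j=2)
  i=3: ✓ (all of [3,5])
  i=4: ✓ (all of [4,6])
  i=5: ✗ (fails at j=7)
  i=6: ✗ (fails at j=7)
  i=7: ✗ (fails at j=7)
  i=8: ✗ (fails at j=9)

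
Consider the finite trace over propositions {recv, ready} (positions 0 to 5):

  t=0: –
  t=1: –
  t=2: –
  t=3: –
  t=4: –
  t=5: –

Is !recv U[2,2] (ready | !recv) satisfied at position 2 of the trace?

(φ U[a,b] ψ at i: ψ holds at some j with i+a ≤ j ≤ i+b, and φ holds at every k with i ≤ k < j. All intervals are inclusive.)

Yes

Need some j in [4,4] with (ready | !recv), and !recv at every k in [2,j-1].
  j=4: (ready | !recv) holds; !recv holds at every k in [2,3] → satisfied.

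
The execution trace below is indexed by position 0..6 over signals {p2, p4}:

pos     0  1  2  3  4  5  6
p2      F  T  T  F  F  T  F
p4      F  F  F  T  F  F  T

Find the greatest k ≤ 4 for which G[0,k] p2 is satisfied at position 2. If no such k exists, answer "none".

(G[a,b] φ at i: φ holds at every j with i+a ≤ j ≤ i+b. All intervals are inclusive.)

p2 must hold from j=2 onward; find where it first fails.
  j=2: holds
  j=3: fails
Holds on [2,2], so largest k = 0.

0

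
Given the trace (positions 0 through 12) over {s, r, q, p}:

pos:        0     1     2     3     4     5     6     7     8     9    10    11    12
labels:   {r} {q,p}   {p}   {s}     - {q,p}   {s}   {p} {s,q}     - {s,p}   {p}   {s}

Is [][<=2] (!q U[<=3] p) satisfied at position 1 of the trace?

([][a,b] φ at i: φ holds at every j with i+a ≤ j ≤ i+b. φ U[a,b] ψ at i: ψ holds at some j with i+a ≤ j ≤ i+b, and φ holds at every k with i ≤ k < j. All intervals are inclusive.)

Check (!q U[<=3] p) at every j in [1,3]:
  j=1: holds
  j=2: holds
  j=3: holds
All positions satisfy it → formula holds.

True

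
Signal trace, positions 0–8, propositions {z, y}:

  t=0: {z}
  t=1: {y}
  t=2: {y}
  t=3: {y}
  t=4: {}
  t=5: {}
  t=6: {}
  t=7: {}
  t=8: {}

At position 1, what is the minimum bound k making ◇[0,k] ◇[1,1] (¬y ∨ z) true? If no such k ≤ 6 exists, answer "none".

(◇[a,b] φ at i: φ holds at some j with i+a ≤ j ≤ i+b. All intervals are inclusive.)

2

Scan j = 1,2,… for ◇[1,1] (¬y ∨ z):
  j=1: fails
  j=2: fails
  j=3: holds
First hit at j=3, so smallest k = 3-1 = 2.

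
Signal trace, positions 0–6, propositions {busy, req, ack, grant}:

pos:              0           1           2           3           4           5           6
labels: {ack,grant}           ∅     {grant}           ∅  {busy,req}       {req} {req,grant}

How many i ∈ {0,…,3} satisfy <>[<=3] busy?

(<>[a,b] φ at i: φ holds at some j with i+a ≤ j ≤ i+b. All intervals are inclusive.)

3

Evaluate at each i in [0,3]:
  i=0: ✗ (none in [0,3])
  i=1: ✓ (witness j=4)
  i=2: ✓ (witness j=4)
  i=3: ✓ (witness j=4)
Positions where it holds: {1, 2, 3} → 3.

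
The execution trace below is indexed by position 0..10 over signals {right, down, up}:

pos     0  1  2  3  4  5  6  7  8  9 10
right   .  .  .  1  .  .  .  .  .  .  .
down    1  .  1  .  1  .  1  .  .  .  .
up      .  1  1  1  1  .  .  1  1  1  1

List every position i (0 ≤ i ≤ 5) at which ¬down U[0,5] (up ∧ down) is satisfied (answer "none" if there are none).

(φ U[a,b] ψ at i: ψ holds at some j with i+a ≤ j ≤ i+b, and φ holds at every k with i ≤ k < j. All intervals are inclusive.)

Evaluate at each i in [0,5]:
  i=0: ✗ (lhs fails at k=0 before rhs at j=2)
  i=1: ✓ (rhs at j=2; lhs holds on [1,1])
  i=2: ✓ (rhs at j=2)
  i=3: ✓ (rhs at j=4; lhs holds on [3,3])
  i=4: ✓ (rhs at j=4)
  i=5: ✗ (no rhs in [5,10])

1, 2, 3, 4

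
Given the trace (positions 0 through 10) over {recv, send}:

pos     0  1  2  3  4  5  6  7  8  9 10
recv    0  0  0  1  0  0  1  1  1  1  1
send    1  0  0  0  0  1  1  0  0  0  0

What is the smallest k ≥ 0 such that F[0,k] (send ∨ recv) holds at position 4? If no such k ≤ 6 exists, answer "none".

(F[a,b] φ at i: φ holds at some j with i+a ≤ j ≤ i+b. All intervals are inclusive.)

1

Scan j = 4,5,… for (send ∨ recv):
  j=4: fails
  j=5: holds
First hit at j=5, so smallest k = 5-4 = 1.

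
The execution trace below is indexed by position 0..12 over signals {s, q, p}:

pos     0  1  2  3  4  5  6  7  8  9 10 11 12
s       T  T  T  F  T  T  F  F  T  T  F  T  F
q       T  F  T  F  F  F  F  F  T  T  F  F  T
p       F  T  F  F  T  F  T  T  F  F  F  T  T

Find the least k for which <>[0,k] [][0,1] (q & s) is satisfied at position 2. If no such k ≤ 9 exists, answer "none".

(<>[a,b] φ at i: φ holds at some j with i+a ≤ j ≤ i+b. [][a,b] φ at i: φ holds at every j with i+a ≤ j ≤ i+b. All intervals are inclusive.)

Scan j = 2,3,… for [][0,1] (q & s):
  j=2: fails
  j=3: fails
  j=4: fails
  j=5: fails
  j=6: fails
  j=7: fails
  j=8: holds
First hit at j=8, so smallest k = 8-2 = 6.

6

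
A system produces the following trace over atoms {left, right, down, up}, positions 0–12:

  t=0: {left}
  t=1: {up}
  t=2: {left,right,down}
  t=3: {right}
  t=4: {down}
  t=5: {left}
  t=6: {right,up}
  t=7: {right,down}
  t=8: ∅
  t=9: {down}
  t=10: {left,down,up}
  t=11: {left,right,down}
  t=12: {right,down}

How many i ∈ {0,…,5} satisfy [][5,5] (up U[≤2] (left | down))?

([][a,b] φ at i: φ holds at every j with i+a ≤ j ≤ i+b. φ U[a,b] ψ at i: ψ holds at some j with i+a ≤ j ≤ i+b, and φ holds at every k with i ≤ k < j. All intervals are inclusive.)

Evaluate at each i in [0,5]:
  i=0: ✓ (all of [5,5])
  i=1: ✓ (all of [6,6])
  i=2: ✓ (all of [7,7])
  i=3: ✗ (fails at j=8)
  i=4: ✓ (all of [9,9])
  i=5: ✓ (all of [10,10])
Positions where it holds: {0, 1, 2, 4, 5} → 5.

5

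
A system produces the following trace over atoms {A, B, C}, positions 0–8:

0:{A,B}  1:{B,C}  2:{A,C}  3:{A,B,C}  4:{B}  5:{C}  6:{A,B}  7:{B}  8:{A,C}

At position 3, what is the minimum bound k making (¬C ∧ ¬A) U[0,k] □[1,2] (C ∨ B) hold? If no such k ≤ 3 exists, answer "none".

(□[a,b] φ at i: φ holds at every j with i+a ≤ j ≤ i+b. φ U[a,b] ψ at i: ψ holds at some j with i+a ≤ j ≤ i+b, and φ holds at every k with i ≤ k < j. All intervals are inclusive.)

Need earliest j ≥ 3 with □[1,2] (C ∨ B), and (¬C ∧ ¬A) at every k in [3,j-1].
  j=3: rhs holds (empty prefix). k = 0.

0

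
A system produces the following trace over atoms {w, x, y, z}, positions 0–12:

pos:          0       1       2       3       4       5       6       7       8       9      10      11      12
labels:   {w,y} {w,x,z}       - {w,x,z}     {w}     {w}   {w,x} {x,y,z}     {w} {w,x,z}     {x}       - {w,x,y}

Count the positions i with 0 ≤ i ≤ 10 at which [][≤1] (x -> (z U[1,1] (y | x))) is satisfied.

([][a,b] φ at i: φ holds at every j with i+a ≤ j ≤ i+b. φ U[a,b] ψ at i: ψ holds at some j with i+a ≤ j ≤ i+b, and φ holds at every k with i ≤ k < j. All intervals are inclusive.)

Evaluate at each i in [0,10]:
  i=0: ✗ (fails at j=1)
  i=1: ✗ (fails at j=1)
  i=2: ✗ (fails at j=3)
  i=3: ✗ (fails at j=3)
  i=4: ✓ (all of [4,5])
  i=5: ✗ (fails at j=6)
  i=6: ✗ (fails at j=6)
  i=7: ✗ (fails at j=7)
  i=8: ✓ (all of [8,9])
  i=9: ✗ (fails at j=10)
  i=10: ✗ (fails at j=10)
Positions where it holds: {4, 8} → 2.

2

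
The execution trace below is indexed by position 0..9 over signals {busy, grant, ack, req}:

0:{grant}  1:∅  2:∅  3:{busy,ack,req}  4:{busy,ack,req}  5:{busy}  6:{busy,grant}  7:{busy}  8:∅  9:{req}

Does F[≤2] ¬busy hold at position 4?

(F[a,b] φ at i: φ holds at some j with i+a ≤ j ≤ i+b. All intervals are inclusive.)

No

Check ¬busy at each j in [4,6]:
  j=4: false
  j=5: false
  j=6: false
No position in the window satisfies it → formula fails.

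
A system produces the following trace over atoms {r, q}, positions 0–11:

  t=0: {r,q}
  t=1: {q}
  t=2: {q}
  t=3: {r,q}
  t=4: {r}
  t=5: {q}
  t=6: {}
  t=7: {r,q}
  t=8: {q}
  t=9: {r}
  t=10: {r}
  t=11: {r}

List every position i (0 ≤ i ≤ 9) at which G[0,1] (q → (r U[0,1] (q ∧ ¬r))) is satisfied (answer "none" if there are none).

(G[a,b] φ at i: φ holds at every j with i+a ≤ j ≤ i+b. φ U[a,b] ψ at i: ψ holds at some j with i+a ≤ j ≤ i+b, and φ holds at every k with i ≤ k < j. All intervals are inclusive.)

Evaluate at each i in [0,9]:
  i=0: ✓ (all of [0,1])
  i=1: ✓ (all of [1,2])
  i=2: ✗ (fails at j=3)
  i=3: ✗ (fails at j=3)
  i=4: ✓ (all of [4,5])
  i=5: ✓ (all of [5,6])
  i=6: ✓ (all of [6,7])
  i=7: ✓ (all of [7,8])
  i=8: ✓ (all of [8,9])
  i=9: ✓ (all of [9,10])

0, 1, 4, 5, 6, 7, 8, 9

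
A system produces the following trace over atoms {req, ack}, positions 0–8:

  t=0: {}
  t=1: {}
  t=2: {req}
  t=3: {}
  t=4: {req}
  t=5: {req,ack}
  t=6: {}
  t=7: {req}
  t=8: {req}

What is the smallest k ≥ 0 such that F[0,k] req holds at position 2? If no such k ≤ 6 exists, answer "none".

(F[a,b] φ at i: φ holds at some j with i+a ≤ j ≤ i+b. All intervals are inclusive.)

Scan j = 2,3,… for req:
  j=2: holds
First hit at j=2, so smallest k = 2-2 = 0.

0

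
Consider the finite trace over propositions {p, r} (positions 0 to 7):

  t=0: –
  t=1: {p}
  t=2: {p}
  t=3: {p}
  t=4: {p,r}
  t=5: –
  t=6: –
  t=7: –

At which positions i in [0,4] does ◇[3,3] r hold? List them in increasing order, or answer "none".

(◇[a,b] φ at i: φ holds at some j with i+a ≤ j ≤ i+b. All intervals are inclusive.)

Evaluate at each i in [0,4]:
  i=0: ✗ (none in [3,3])
  i=1: ✓ (witness j=4)
  i=2: ✗ (none in [5,5])
  i=3: ✗ (none in [6,6])
  i=4: ✗ (none in [7,7])

1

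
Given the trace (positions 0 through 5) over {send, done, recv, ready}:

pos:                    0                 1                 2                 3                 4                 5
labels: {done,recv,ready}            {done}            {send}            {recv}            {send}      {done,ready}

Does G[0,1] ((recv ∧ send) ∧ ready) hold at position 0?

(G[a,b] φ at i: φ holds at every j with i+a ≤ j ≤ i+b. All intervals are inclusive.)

Check ((recv ∧ send) ∧ ready) at every j in [0,1]:
  j=0: false
  j=1: false
Fails at j=0 → formula fails.

No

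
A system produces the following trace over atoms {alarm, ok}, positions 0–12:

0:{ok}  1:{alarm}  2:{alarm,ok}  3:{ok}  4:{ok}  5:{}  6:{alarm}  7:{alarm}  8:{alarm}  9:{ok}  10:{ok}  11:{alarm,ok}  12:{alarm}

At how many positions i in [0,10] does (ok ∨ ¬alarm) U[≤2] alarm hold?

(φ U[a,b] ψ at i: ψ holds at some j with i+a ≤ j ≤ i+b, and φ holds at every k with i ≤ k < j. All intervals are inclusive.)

Evaluate at each i in [0,10]:
  i=0: ✓ (rhs at j=1; lhs holds on [0,0])
  i=1: ✓ (rhs at j=1)
  i=2: ✓ (rhs at j=2)
  i=3: ✗ (no rhs in [3,5])
  i=4: ✓ (rhs at j=6; lhs holds on [4,5])
  i=5: ✓ (rhs at j=6; lhs holds on [5,5])
  i=6: ✓ (rhs at j=6)
  i=7: ✓ (rhs at j=7)
  i=8: ✓ (rhs at j=8)
  i=9: ✓ (rhs at j=11; lhs holds on [9,10])
  i=10: ✓ (rhs at j=11; lhs holds on [10,10])
Positions where it holds: {0, 1, 2, 4, 5, 6, 7, 8, 9, 10} → 10.

10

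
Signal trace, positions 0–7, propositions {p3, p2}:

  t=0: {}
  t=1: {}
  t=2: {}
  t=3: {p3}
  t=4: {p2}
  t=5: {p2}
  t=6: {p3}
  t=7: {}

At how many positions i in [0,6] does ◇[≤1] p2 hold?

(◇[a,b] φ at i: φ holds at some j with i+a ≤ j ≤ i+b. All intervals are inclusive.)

3

Evaluate at each i in [0,6]:
  i=0: ✗ (none in [0,1])
  i=1: ✗ (none in [1,2])
  i=2: ✗ (none in [2,3])
  i=3: ✓ (witness j=4)
  i=4: ✓ (witness j=4)
  i=5: ✓ (witness j=5)
  i=6: ✗ (none in [6,7])
Positions where it holds: {3, 4, 5} → 3.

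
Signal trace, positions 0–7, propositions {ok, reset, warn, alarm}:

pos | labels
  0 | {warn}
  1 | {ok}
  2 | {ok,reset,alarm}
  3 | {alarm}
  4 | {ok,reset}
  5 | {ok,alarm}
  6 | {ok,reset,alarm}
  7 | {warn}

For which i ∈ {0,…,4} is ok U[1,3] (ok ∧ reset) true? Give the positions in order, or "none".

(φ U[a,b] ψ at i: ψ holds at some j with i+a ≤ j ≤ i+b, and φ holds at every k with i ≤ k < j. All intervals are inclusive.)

Evaluate at each i in [0,4]:
  i=0: ✗ (lhs fails at k=0 before rhs at j=2)
  i=1: ✓ (rhs at j=2; lhs holds on [1,1])
  i=2: ✗ (lhs fails at k=3 before rhs at j=4)
  i=3: ✗ (lhs fails at k=3 before rhs at j=4)
  i=4: ✓ (rhs at j=6; lhs holds on [4,5])

1, 4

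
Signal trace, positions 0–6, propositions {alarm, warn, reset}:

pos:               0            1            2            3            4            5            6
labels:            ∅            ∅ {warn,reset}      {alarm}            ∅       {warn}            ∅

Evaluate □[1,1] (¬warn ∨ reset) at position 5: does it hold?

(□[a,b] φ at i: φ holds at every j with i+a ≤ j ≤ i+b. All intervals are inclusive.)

Check (¬warn ∨ reset) at every j in [6,6]:
  j=6: true
All positions satisfy it → formula holds.

Holds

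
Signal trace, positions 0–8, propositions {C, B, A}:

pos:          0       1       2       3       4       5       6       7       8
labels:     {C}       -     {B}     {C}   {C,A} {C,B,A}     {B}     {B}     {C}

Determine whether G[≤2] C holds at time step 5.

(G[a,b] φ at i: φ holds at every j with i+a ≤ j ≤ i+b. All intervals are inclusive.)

Check C at every j in [5,7]:
  j=5: true
  j=6: false
  j=7: false
Fails at j=6 → formula fails.

Does not hold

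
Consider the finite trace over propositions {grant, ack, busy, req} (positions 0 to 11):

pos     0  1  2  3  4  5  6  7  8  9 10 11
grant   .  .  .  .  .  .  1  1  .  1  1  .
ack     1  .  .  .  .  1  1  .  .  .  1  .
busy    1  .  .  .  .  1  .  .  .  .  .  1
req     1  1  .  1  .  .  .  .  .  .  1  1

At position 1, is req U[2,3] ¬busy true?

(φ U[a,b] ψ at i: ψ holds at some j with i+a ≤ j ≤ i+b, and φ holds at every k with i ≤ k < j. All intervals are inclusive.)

Need some j in [3,4] with ¬busy, and req at every k in [1,j-1].
  j=3: ¬busy holds, but req fails at k=2 → not this j.
  j=4: ¬busy holds, but req fails at k=2 → not this j.
No j in the window works → until fails.

No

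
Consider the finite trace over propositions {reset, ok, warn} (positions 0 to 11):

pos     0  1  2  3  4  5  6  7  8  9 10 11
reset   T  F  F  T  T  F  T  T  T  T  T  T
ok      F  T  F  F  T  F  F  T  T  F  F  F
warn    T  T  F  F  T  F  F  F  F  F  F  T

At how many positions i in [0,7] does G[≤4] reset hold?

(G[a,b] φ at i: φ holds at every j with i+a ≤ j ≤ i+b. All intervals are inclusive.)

2

Evaluate at each i in [0,7]:
  i=0: ✗ (fails at j=1)
  i=1: ✗ (fails at j=1)
  i=2: ✗ (fails at j=2)
  i=3: ✗ (fails at j=5)
  i=4: ✗ (fails at j=5)
  i=5: ✗ (fails at j=5)
  i=6: ✓ (all of [6,10])
  i=7: ✓ (all of [7,11])
Positions where it holds: {6, 7} → 2.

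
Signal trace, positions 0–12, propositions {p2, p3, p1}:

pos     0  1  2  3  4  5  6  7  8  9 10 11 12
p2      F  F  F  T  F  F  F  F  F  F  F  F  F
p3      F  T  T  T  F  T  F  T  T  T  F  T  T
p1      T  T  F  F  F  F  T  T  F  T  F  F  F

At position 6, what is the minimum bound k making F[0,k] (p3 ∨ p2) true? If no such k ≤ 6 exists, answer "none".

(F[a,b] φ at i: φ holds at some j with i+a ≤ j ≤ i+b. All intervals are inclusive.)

1

Scan j = 6,7,… for (p3 ∨ p2):
  j=6: fails
  j=7: holds
First hit at j=7, so smallest k = 7-6 = 1.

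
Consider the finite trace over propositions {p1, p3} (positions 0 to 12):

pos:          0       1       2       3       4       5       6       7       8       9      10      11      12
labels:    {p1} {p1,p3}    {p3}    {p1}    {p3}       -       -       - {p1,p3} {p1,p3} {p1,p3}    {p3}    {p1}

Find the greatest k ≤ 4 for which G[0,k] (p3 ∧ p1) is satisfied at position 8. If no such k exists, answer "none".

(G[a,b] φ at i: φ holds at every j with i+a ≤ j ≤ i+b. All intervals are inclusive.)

(p3 ∧ p1) must hold from j=8 onward; find where it first fails.
  j=8: holds
  j=9: holds
  j=10: holds
  j=11: fails
Holds on [8,10], so largest k = 2.

2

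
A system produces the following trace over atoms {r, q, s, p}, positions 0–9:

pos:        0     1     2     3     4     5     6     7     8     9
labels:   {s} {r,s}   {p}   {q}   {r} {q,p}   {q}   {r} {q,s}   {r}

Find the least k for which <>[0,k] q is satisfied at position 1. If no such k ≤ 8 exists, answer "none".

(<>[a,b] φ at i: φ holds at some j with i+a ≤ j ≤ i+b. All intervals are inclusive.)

Scan j = 1,2,… for q:
  j=1: fails
  j=2: fails
  j=3: holds
First hit at j=3, so smallest k = 3-1 = 2.

2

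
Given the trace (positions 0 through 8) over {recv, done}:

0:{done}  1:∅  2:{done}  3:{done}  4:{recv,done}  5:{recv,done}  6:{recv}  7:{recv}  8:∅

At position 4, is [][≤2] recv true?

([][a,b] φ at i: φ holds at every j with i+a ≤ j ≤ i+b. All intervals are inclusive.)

Holds

Check recv at every j in [4,6]:
  j=4: true
  j=5: true
  j=6: true
All positions satisfy it → formula holds.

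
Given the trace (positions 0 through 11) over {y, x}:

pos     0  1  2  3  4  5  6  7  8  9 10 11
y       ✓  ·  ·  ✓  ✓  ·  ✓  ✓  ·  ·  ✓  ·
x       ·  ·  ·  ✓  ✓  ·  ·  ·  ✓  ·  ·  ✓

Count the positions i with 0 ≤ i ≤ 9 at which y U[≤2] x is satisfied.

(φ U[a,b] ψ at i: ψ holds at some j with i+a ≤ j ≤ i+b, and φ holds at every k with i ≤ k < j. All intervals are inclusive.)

Evaluate at each i in [0,9]:
  i=0: ✗ (no rhs in [0,2])
  i=1: ✗ (lhs fails at k=1 before rhs at j=3)
  i=2: ✗ (lhs fails at k=2 before rhs at j=3)
  i=3: ✓ (rhs at j=3)
  i=4: ✓ (rhs at j=4)
  i=5: ✗ (no rhs in [5,7])
  i=6: ✓ (rhs at j=8; lhs holds on [6,7])
  i=7: ✓ (rhs at j=8; lhs holds on [7,7])
  i=8: ✓ (rhs at j=8)
  i=9: ✗ (lhs fails at k=9 before rhs at j=11)
Positions where it holds: {3, 4, 6, 7, 8} → 5.

5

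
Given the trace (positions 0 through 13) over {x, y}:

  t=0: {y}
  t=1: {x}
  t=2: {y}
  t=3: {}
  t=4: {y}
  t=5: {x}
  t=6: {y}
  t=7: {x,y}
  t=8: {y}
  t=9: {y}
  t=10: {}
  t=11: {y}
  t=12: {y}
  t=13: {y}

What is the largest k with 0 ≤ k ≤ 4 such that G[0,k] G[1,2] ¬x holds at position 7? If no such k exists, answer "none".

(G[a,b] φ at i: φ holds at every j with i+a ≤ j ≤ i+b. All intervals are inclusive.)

4

G[1,2] ¬x must hold from j=7 onward; find where it first fails.
  j=7: holds
  j=8: holds
  j=9: holds
  j=10: holds
  j=11: holds
Holds through j=11; largest k = 4.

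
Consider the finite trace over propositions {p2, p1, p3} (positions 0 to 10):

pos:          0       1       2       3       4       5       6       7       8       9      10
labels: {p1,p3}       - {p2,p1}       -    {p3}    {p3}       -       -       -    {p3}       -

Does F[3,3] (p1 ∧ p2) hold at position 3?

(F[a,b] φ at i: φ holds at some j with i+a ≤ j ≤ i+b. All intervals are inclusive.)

Does not hold

Check (p1 ∧ p2) at each j in [6,6]:
  j=6: false
No position in the window satisfies it → formula fails.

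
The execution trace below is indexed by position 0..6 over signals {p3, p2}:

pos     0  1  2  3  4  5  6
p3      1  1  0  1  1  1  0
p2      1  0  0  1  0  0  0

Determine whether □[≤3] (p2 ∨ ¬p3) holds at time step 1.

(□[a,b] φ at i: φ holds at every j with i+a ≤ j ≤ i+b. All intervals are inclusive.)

Check (p2 ∨ ¬p3) at every j in [1,4]:
  j=1: false
  j=2: true
  j=3: true
  j=4: false
Fails at j=1 → formula fails.

Does not hold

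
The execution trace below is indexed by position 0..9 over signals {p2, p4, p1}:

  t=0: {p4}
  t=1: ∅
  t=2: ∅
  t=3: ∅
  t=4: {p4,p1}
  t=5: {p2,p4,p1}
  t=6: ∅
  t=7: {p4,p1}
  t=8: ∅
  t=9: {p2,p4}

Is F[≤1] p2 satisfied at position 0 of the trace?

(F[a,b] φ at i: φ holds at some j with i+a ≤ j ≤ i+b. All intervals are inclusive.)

Does not hold

Check p2 at each j in [0,1]:
  j=0: false
  j=1: false
No position in the window satisfies it → formula fails.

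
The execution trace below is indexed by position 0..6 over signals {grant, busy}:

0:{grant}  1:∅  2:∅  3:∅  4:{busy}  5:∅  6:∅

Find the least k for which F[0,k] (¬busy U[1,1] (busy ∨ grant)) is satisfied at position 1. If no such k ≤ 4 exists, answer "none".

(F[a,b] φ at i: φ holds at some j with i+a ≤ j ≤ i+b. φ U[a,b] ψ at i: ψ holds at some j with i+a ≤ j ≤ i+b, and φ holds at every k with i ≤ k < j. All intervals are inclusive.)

2

Scan j = 1,2,… for (¬busy U[1,1] (busy ∨ grant)):
  j=1: fails
  j=2: fails
  j=3: holds
First hit at j=3, so smallest k = 3-1 = 2.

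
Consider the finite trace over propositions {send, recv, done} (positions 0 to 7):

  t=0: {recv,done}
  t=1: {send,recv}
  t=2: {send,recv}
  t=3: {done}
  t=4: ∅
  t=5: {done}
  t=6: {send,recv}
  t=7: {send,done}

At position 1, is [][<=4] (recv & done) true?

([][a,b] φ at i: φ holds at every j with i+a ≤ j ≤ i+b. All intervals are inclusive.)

False

Check (recv & done) at every j in [1,5]:
  j=1: false
  j=2: false
  j=3: false
  j=4: false
  j=5: false
Fails at j=1 → formula fails.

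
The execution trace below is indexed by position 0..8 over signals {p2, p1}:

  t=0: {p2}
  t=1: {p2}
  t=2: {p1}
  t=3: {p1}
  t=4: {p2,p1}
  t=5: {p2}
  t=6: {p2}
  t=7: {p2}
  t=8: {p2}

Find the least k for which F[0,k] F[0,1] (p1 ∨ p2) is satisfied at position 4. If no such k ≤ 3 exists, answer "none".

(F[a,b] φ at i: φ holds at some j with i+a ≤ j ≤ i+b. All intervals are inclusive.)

0

Scan j = 4,5,… for F[0,1] (p1 ∨ p2):
  j=4: holds
First hit at j=4, so smallest k = 4-4 = 0.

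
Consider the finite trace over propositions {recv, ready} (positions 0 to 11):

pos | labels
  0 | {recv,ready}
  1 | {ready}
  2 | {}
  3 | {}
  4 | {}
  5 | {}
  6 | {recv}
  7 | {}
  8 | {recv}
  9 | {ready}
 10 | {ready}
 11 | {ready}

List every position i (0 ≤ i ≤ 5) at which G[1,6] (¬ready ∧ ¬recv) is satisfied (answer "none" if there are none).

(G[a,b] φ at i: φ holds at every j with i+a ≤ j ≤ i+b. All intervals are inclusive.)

none

Evaluate at each i in [0,5]:
  i=0: ✗ (fails at j=1)
  i=1: ✗ (fails at j=6)
  i=2: ✗ (fails at j=6)
  i=3: ✗ (fails at j=6)
  i=4: ✗ (fails at j=6)
  i=5: ✗ (fails at j=6)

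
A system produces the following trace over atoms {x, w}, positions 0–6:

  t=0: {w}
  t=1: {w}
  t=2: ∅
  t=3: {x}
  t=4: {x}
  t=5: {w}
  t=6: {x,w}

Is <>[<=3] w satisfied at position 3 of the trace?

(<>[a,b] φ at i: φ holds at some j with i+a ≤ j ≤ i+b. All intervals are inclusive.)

Yes

Check w at each j in [3,6]:
  j=3: false
  j=4: false
  j=5: true
  j=6: true
Found at j=5 → formula holds.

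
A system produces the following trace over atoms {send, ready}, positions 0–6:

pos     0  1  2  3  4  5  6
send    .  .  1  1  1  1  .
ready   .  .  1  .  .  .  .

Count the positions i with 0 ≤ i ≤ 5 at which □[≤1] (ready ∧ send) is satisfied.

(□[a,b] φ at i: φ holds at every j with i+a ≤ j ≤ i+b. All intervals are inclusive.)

0

Evaluate at each i in [0,5]:
  i=0: ✗ (fails at j=0)
  i=1: ✗ (fails at j=1)
  i=2: ✗ (fails at j=3)
  i=3: ✗ (fails at j=3)
  i=4: ✗ (fails at j=4)
  i=5: ✗ (fails at j=5)
Positions where it holds: {} → 0.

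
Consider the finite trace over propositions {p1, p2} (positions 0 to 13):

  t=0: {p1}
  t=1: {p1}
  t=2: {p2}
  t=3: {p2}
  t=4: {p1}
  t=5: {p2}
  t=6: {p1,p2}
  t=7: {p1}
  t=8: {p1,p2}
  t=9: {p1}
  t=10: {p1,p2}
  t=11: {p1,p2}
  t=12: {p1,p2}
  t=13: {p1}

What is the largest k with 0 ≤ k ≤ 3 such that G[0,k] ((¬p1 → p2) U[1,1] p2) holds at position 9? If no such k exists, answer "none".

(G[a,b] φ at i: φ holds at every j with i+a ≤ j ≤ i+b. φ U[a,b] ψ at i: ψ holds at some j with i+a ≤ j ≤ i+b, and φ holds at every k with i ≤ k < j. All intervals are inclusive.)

2

((¬p1 → p2) U[1,1] p2) must hold from j=9 onward; find where it first fails.
  j=9: holds
  j=10: holds
  j=11: holds
  j=12: fails
Holds on [9,11], so largest k = 2.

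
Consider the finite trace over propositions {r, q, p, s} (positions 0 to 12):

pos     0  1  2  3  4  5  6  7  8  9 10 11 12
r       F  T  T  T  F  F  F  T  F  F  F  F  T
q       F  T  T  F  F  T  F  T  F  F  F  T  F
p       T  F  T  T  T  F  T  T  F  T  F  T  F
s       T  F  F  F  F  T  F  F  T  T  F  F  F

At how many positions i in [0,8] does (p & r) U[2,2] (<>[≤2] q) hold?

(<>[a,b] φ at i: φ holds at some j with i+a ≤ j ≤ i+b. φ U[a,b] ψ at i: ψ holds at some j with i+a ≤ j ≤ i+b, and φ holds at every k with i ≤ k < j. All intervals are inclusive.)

1

Evaluate at each i in [0,8]:
  i=0: ✗ (lhs fails at k=0 before rhs at j=2)
  i=1: ✗ (lhs fails at k=1 before rhs at j=3)
  i=2: ✓ (rhs at j=4; lhs holds on [2,3])
  i=3: ✗ (lhs fails at k=4 before rhs at j=5)
  i=4: ✗ (lhs fails at k=4 before rhs at j=6)
  i=5: ✗ (lhs fails at k=5 before rhs at j=7)
  i=6: ✗ (no rhs in [8,8])
  i=7: ✗ (lhs fails at k=8 before rhs at j=9)
  i=8: ✗ (lhs fails at k=8 before rhs at j=10)
Positions where it holds: {2} → 1.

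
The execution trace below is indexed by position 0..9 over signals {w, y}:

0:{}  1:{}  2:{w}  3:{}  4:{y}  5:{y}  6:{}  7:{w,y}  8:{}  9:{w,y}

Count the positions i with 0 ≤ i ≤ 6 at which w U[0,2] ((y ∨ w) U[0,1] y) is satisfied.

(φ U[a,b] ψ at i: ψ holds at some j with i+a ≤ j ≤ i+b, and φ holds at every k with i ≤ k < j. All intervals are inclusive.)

Evaluate at each i in [0,6]:
  i=0: ✗ (no rhs in [0,2])
  i=1: ✗ (no rhs in [1,3])
  i=2: ✗ (lhs fails at k=3 before rhs at j=4)
  i=3: ✗ (lhs fails at k=3 before rhs at j=4)
  i=4: ✓ (rhs at j=4)
  i=5: ✓ (rhs at j=5)
  i=6: ✗ (lhs fails at k=6 before rhs at j=7)
Positions where it holds: {4, 5} → 2.

2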